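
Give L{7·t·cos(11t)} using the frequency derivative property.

L{cos(11t)} = s/(s² + 121). Derivative: d/ds[s/(s² + 121)] = [(s² + 121) - s·2s]/(s² + 121)² = (121 - s²)/(s² + 121)². So L{t·cos(11t)} = -F'(s) = (s² - 121)/(s² + 121)². Then L{7·t·cos(11t)} = 7·(s² - 121)/(s² + 121)²

Final answer: 7·(s² - 121)/(s² + 121)²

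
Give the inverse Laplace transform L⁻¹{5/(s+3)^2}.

L⁻¹{n!/(s-a)^(n+1)} = t^n·e^(at) with n=1, a=-3. So L⁻¹{1/(s+3)^2} = t·e^(-3t), and L⁻¹{5/(s+3)^2} = (5/1)·t·e^(-3t) = 5·t·e^(-3t)

Final answer: 5·t·e^(-3t)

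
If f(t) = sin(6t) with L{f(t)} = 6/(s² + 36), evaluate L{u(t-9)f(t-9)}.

Time shift theorem: L{u(t-a)f(t-a)} = e^(-as)F(s). Here a=9, F(s) = 6/(s² + 36), so L{u(t-9)f(t-9)} = e^(-9s)·6/(s² + 36)

Final answer: e^(-9s)·6/(s² + 36)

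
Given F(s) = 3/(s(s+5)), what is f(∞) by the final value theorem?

f(∞) = lim_{s→0} s·3/(s(s+5)) = lim_{s→0} 3/(s+5) = 3/5 = 3/5

Final answer: 3/5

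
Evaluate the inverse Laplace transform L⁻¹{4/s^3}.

L⁻¹{n!/s^(n+1)} = t^n with n=2. So L⁻¹{2/s^3} = t^2, and L⁻¹{4/s^3} = (4/2)·t^2 = 2·t^2

Final answer: 2·t^2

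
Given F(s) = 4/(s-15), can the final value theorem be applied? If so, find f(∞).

sF(s) = 4s/(s-15) has a pole at s = 15 in the right half-plane. Theorem does NOT apply (unstable system; f(t) = 4·e^(15t) grows without bound).

Final answer: Not applicable (unstable)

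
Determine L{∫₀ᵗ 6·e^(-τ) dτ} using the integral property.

L{∫₀ᵗ f(τ)dτ} = F(s)/s with F(s) = 6/(s+1), so L{∫₀ᵗ 6·e^(-τ) dτ} = 6/(s(s+1))

Final answer: 6/(s(s+1))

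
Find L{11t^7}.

L{t^n} = n!/s^(n+1). So L{11t^7} = 11·7!/s^8 = 55440/s^8

Final answer: 55440/s^8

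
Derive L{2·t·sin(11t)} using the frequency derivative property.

L{sin(11t)} = 11/(s² + 121). By L{t·f(t)} = -F'(s): -d/ds[11/(s² + 121)] = -(11)·(-2s)/(s² + 121)² = 22s/(s² + 121)². Then L{2·t·sin(11t)} = 2·22s/(s² + 121)² = 44s/(s² + 121)²

Final answer: 44s/(s² + 121)²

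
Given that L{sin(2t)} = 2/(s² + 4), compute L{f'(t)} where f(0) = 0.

L{f'(t)} = s·F(s) - f(0) = s·2/(s² + 4) - 0 = 2s/(s² + 4)

Final answer: 2s/(s² + 4)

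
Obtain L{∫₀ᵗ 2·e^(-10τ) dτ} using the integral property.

L{∫₀ᵗ f(τ)dτ} = F(s)/s with F(s) = 2/(s+10), so L{∫₀ᵗ 2·e^(-10τ) dτ} = 2/(s(s+10))

Final answer: 2/(s(s+10))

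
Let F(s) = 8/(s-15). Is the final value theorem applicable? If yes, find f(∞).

sF(s) = 8s/(s-15) has a pole at s = 15 in the right half-plane. Theorem does NOT apply (unstable system; f(t) = 8·e^(15t) grows without bound).

Final answer: Not applicable (unstable)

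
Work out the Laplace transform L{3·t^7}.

L{t^n} = n!/s^(n+1), so L{t^7} = 5040/s^8. Then L{3·t^7} = 3·5040/s^8 = 15120/s^8

Final answer: 15120/s^8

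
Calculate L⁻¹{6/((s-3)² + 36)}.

Form: b/((s-a)² + b²) → e^(at)sin(bt). With a=3, b=6

Final answer: e^(3t)·sin(6t)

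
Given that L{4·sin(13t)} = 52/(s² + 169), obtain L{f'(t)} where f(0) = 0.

L{f'(t)} = s·F(s) - f(0) = s·52/(s² + 169) - 0 = 52s/(s² + 169)

Final answer: 52s/(s² + 169)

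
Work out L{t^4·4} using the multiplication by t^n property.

L{4} = 4/s. d^1/ds^1[1/s] = -1/s². d^2/ds^2[1/s] = 2/s^3. d^3/ds^3[1/s] = -6/s^4. d^4/ds^4[1/s] = 24/s^5. So L{t^4} = (-1)^{4}·24/s^5 = 24/s^5. Then L{t^4·4} = 4·24/s^5 = 96/s^5

Final answer: 96/s^5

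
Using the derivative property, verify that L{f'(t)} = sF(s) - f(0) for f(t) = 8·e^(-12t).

f'(t) = -96e^(-12t). Direct: L{f'(t)} = -96/(s+12). Property: s·8/(s+12) - 8 = (8s - 8(s+12))/(s+12) = -96/(s+12). ✓

Final answer: -96/(s+12)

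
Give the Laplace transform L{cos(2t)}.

L{cos(ωt)} = s/(s² + ω²), so L{cos(2t)} = s/(s² + 4)

Final answer: s/(s² + 4)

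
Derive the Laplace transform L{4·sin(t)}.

L{sin(ωt)} = ω/(s² + ω²), so L{sin(t)} = 1/(s² + 1). Then L{4·sin(t)} = 4·1/(s² + 1) = 4/(s² + 1)

Final answer: 4/(s² + 1)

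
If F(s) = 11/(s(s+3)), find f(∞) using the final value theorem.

f(∞) = lim_{s→0} s·11/(s(s+3)) = lim_{s→0} 11/(s+3) = 11/3 = 11/3

Final answer: 11/3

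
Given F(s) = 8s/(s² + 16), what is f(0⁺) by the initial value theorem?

f(0⁺) = lim_{s→∞} s·8s/(s² + 16) = lim_{s→∞} 8s²/(s² + 16) = 8

Final answer: 8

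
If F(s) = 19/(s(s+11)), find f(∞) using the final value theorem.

f(∞) = lim_{s→0} s·19/(s(s+11)) = lim_{s→0} 19/(s+11) = 19/11 = 19/11

Final answer: 19/11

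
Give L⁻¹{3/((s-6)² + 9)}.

Form: b/((s-a)² + b²) → e^(at)sin(bt). With a=6, b=3

Final answer: e^(6t)·sin(3t)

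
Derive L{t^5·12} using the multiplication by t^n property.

L{12} = 12/s. d^1/ds^1[1/s] = -1/s². d^2/ds^2[1/s] = 2/s^3. d^3/ds^3[1/s] = -6/s^4. d^4/ds^4[1/s] = 24/s^5. d^5/ds^5[1/s] = -120/s^6. So L{t^5} = (-1)^{5}·-120/s^6 = 120/s^6. Then L{t^5·12} = 12·120/s^6 = 1440/s^6

Final answer: 1440/s^6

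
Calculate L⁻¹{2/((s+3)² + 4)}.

Form: b/((s-a)² + b²) → e^(at)sin(bt). With a=-3, b=2

Final answer: e^(-3t)·sin(2t)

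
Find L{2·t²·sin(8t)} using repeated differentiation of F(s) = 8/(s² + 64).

F(s) = 8/(s² + 64). F'(s) = -16s/(s² + 64)². F''(s) = -16(64 - 3s²)/(s² + 64)³ = (48s² - 1024)/(s² + 64)³. So L{t²·sin(8t)} = (-1)² F''(s) = (48s² - 1024)/(s² + 64)³. Then L{2·t²·sin(8t)} = 2·(48s² - 1024)/(s² + 64)³ = (96s² - 2048)/(s² + 64)³

Final answer: (96s² - 2048)/(s² + 64)³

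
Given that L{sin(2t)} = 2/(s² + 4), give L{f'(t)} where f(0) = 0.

L{f'(t)} = s·F(s) - f(0) = s·2/(s² + 4) - 0 = 2s/(s² + 4)

Final answer: 2s/(s² + 4)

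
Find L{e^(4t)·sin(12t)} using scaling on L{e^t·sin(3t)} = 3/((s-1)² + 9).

Scaling with a=4: L{e^(4t)·sin(12t)} = (1/4) · 3/((s/4-1)² + 9). Simplifying: 12/((s-4)² + 144)

Final answer: 12/((s-4)² + 144)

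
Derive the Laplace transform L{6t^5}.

L{6t^5} = 6 · L{t^5} = 6 · 120/s^6 = 720/s^6

Final answer: 720/s^6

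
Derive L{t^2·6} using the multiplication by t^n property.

L{6} = 6/s. d^1/ds^1[1/s] = -1/s². d^2/ds^2[1/s] = 2/s^3. So L{t^2} = (-1)^{2}·2/s^3 = 2/s^3. Then L{t^2·6} = 6·2/s^3 = 12/s^3

Final answer: 12/s^3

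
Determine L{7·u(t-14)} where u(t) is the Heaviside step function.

L{u(t-a)} = e^(-as)/s. Here a=14, so L{u(t-14)} = e^(-14s)/s, and L{7·u(t-14)} = 7·e^(-14s)/s

Final answer: 7·e^(-14s)/s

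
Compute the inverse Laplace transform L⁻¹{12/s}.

L⁻¹{c/s} = c, so L⁻¹{12/s} = 12

Final answer: 12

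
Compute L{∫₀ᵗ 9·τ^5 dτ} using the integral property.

L{∫₀ᵗ f(τ)dτ} = F(s)/s with f(t) = 9t^5. F(s) = 1080/s^6, so L{∫₀ᵗ 9·τ^5 dτ} = (1080/s^6)/s = 1080/s^7. (Check: ∫₀ᵗ 9·τ^5 dτ = 9t^6/6.)

Final answer: 1080/s^7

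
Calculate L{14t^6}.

L{t^n} = n!/s^(n+1). So L{14t^6} = 14·6!/s^7 = 10080/s^7

Final answer: 10080/s^7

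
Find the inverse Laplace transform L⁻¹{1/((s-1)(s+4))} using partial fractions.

Decompose: A/(s-1) + B/(s+4). A = 1/5, B = -1/5. f(t) = (e^t - e^(-4t))/5

Final answer: (e^t - e^(-4t))/5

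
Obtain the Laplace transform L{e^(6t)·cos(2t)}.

L{e^(at)·cos(ωt)} = (s-a)/((s-a)² + ω²), so L{e^(6t)·cos(2t)} = (s-6)/((s-6)² + 4)

Final answer: (s-6)/((s-6)² + 4)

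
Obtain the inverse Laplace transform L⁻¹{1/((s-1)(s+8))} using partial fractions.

Decompose: A/(s-1) + B/(s+8). A = 1/9, B = -1/9. f(t) = (e^t - e^(-8t))/9

Final answer: (e^t - e^(-8t))/9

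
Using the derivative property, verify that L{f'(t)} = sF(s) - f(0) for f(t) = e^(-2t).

f'(t) = -2e^(-2t). Direct: L{f'(t)} = -2/(s+2). Property: s·1/(s+2) - 1 = (s - (s+2))/(s+2) = -2/(s+2). ✓

Final answer: -2/(s+2)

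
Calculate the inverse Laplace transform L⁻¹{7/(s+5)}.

L⁻¹{1/(s-a)} = e^(at), so L⁻¹{1/(s+5)} = e^(-5t), and L⁻¹{7/(s+5)} = 7·e^(-5t)

Final answer: 7·e^(-5t)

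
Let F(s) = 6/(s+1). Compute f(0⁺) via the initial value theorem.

f(0⁺) = lim_{s→∞} s·6/(s+1) = lim_{s→∞} 6s/(s+1) = 6

Final answer: 6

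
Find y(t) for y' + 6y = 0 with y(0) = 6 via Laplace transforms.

L{y'} + 6L{y} = 0. sY - 6 + 6Y = 0. Y(s+6) = 6. Y = 6/(s+6)

Final answer: y(t) = 6e^(-6t)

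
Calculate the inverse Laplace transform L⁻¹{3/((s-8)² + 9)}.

Using frequency shift, L⁻¹{3/((s-8)² + 9)} = e^(8t)·sin(3t)

Final answer: e^(8t)·sin(3t)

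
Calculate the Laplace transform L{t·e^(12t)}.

L{t^n·e^(at)} = n!/(s-a)^(n+1), so L{t·e^(12t)} = 1/(s-12)^2

Final answer: 1/(s-12)^2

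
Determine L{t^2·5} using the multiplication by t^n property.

L{5} = 5/s. d^1/ds^1[1/s] = -1/s². d^2/ds^2[1/s] = 2/s^3. So L{t^2} = (-1)^{2}·2/s^3 = 2/s^3. Then L{t^2·5} = 5·2/s^3 = 10/s^3

Final answer: 10/s^3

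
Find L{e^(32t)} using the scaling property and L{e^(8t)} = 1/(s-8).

Using L{f(at)} = (1/a)F(s/a) with a=4 and f(t) = e^(8t): L{e^(32t)} = (1/4) · 1/((s/4)-8) = (1/4) · 4/(s-32) = 1/(s-32)

Final answer: 1/(s-32)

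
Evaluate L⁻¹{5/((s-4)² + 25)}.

Form: b/((s-a)² + b²) → e^(at)sin(bt). With a=4, b=5

Final answer: e^(4t)·sin(5t)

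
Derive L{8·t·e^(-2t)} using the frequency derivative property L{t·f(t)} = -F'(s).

L{e^(-2t)} = 1/(s+2). By frequency derivative: L{t·e^(-2t)} = -d/ds[1/(s+2)] = -(-1)/(s+2)² = 1/(s+2)². Then L{8·t·e^(-2t)} = 8·1/(s+2)² = 8/(s+2)²

Final answer: 8/(s+2)²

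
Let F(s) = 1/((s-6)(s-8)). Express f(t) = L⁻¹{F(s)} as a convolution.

1/((s-6)(s-8)) = (1/(s-6))·(1/(s-8)) = L{e^(6t)}·L{e^(8t)}. So f(t) = e^(6t)*e^(8t) = ∫₀ᵗ e^(6τ)·e^(8(t-τ)) dτ

Final answer: ∫₀ᵗ e^(6τ)·e^(8(t-τ)) dτ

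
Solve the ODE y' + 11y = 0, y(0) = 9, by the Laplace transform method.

L{y'} + 11L{y} = 0. sY - 9 + 11Y = 0. Y(s+11) = 9. Y = 9/(s+11)

Final answer: y(t) = 9e^(-11t)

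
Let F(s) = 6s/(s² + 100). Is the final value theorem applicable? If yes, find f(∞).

The final value theorem requires all poles of sF(s) in the left half-plane. sF(s) = 6s²/(s² + 100) has poles at s = ±10i (imaginary axis). Theorem does NOT apply (oscillatory system).

Final answer: Not applicable (oscillatory)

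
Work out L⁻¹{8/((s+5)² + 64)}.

Form: b/((s-a)² + b²) → e^(at)sin(bt). With a=-5, b=8

Final answer: e^(-5t)·sin(8t)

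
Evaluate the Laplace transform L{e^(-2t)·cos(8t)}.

L{e^(at)·cos(ωt)} = (s-a)/((s-a)² + ω²), so L{e^(-2t)·cos(8t)} = (s+2)/((s+2)² + 64)

Final answer: (s+2)/((s+2)² + 64)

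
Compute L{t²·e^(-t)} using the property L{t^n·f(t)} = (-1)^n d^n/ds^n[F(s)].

L{e^(-t)} = 1/(s+1). d/ds[1/(s+1)] = -1/(s+1)². d²/ds²[1/(s+1)] = 2/(s+1)³. So L{t²·e^(-t)} = (-1)² · 2/(s+1)³ = 2/(s+1)³

Final answer: 2/(s+1)³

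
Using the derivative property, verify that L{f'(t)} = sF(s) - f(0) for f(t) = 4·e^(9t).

f'(t) = 36e^(9t). Direct: L{f'(t)} = 36/(s-9). Property: s·4/(s-9) - 4 = (4s - 4(s-9))/(s-9) = 36/(s-9). ✓

Final answer: 36/(s-9)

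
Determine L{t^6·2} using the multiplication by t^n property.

L{2} = 2/s. d^1/ds^1[1/s] = -1/s². d^2/ds^2[1/s] = 2/s^3. d^3/ds^3[1/s] = -6/s^4. d^4/ds^4[1/s] = 24/s^5. d^5/ds^5[1/s] = -120/s^6. d^6/ds^6[1/s] = 720/s^7. So L{t^6} = (-1)^{6}·720/s^7 = 720/s^7. Then L{t^6·2} = 2·720/s^7 = 1440/s^7

Final answer: 1440/s^7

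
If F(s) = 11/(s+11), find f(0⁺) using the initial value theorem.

f(0⁺) = lim_{s→∞} s·11/(s+11) = lim_{s→∞} 11s/(s+11) = 11

Final answer: 11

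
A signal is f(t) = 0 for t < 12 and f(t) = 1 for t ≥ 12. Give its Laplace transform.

f(t) = u(t-12). L{u(t-12)} = e^(-12s)/s, so L{f(t)} = e^(-12s)/s

Final answer: e^(-12s)/s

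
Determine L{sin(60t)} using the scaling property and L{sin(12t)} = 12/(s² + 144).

Using L{f(at)} = (1/a)F(s/a) with a=5: L{sin(60t)} = (1/5) · 12/((s/5)² + 144) = (1/5) · 12·25/(s² + 3600) = 60/(s² + 3600)

Final answer: 60/(s² + 3600)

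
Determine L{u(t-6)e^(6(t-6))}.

u(t-a)f(t-a) with f(t)=e^(6t). L{e^(6t)} = 1/(s-6). By time shift: e^(-6s)/(s-6)

Final answer: e^(-6s)/(s-6)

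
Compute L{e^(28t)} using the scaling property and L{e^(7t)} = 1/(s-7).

Using L{f(at)} = (1/a)F(s/a) with a=4 and f(t) = e^(7t): L{e^(28t)} = (1/4) · 1/((s/4)-7) = (1/4) · 4/(s-28) = 1/(s-28)

Final answer: 1/(s-28)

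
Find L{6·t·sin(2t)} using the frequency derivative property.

L{sin(2t)} = 2/(s² + 4). By L{t·f(t)} = -F'(s): -d/ds[2/(s² + 4)] = -(2)·(-2s)/(s² + 4)² = 4s/(s² + 4)². Then L{6·t·sin(2t)} = 6·4s/(s² + 4)² = 24s/(s² + 4)²

Final answer: 24s/(s² + 4)²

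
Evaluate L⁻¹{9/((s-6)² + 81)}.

Form: b/((s-a)² + b²) → e^(at)sin(bt). With a=6, b=9

Final answer: e^(6t)·sin(9t)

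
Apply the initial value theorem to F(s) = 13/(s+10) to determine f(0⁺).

f(0⁺) = lim_{s→∞} s·13/(s+10) = lim_{s→∞} 13s/(s+10) = 13

Final answer: 13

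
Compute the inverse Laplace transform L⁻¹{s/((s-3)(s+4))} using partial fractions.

Using partial fractions, f(t) = (3e^(3t) + 4e^(-4t))/7

Final answer: (3e^(3t) + 4e^(-4t))/7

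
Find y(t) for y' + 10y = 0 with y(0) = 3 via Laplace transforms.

L{y'} + 10L{y} = 0. sY - 3 + 10Y = 0. Y(s+10) = 3. Y = 3/(s+10)

Final answer: y(t) = 3e^(-10t)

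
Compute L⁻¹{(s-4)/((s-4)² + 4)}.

Using frequency shift: L⁻¹{(s-a)/((s-a)² + b²)} = e^(at)cos(bt). Here a=4, b=2

Final answer: e^(4t)·cos(2t)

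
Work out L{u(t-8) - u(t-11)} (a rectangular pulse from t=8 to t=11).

L{u(t-a)} = e^(-as)/s. L{u(t-8) - u(t-11)} = (e^(-8s) - e^(-11s))/s

Final answer: (e^(-8s) - e^(-11s))/s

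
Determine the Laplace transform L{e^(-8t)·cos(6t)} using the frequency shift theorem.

Frequency shift: L{e^(at)f(t)} = F(s-a). L{e^(-8t)·cos(6t)} = (s+8)/((s+8)² + 36)

Final answer: (s+8)/((s+8)² + 36)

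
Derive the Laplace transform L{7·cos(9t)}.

L{cos(ωt)} = s/(s² + ω²), so L{cos(9t)} = s/(s² + 81). Then L{7·cos(9t)} = 7·s/(s² + 81) = 7s/(s² + 81)

Final answer: 7s/(s² + 81)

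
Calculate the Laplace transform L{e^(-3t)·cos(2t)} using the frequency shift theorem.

Frequency shift: L{e^(at)f(t)} = F(s-a). L{e^(-3t)·cos(2t)} = (s+3)/((s+3)² + 4)

Final answer: (s+3)/((s+3)² + 4)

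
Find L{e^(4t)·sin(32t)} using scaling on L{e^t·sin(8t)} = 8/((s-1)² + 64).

Scaling with a=4: L{e^(4t)·sin(32t)} = (1/4) · 8/((s/4-1)² + 64). Simplifying: 32/((s-4)² + 1024)

Final answer: 32/((s-4)² + 1024)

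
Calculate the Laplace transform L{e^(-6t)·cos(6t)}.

L{e^(at)·cos(ωt)} = (s-a)/((s-a)² + ω²), so L{e^(-6t)·cos(6t)} = (s+6)/((s+6)² + 36)

Final answer: (s+6)/((s+6)² + 36)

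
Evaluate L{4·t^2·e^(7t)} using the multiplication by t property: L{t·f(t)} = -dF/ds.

Using L{t^n·e^(at)} = n!/(s-a)^(n+1), L{t^2·e^(7t)} = 2/(s-7)^3, so L{4·t^2·e^(7t)} = 4·2/(s-7)^3 = 8/(s-7)^3

Final answer: 8/(s-7)^3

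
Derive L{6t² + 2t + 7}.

L{6t² + 2t + 7} = 6·2/s³ + 2/s² + 7/s = 12/s³ + 2/s² + 7/s

Final answer: 12/s³ + 2/s² + 7/s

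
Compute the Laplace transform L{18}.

L{18} = 18 · L{1} = 18/s

Final answer: 18/s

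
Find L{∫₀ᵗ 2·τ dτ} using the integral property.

L{∫₀ᵗ f(τ)dτ} = F(s)/s with f(t) = 2t. F(s) = 2/s^2, so L{∫₀ᵗ 2·τ dτ} = (2/s^2)/s = 2/s^3. (Check: ∫₀ᵗ 2·τ dτ = 2t^2/2.)

Final answer: 2/s^3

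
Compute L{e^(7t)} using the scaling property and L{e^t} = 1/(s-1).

Using L{f(at)} = (1/a)F(s/a) with a=7 and f(t) = e^t: L{e^(7t)} = (1/7) · 1/((s/7)-1) = (1/7) · 7/(s-7) = 1/(s-7)

Final answer: 1/(s-7)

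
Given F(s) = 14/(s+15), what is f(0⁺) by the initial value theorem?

f(0⁺) = lim_{s→∞} s·14/(s+15) = lim_{s→∞} 14s/(s+15) = 14

Final answer: 14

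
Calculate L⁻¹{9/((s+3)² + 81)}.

Form: b/((s-a)² + b²) → e^(at)sin(bt). With a=-3, b=9

Final answer: e^(-3t)·sin(9t)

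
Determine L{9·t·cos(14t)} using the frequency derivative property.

L{cos(14t)} = s/(s² + 196). Derivative: d/ds[s/(s² + 196)] = [(s² + 196) - s·2s]/(s² + 196)² = (196 - s²)/(s² + 196)². So L{t·cos(14t)} = -F'(s) = (s² - 196)/(s² + 196)². Then L{9·t·cos(14t)} = 9·(s² - 196)/(s² + 196)²

Final answer: 9·(s² - 196)/(s² + 196)²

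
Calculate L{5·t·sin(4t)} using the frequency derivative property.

L{sin(4t)} = 4/(s² + 16). By L{t·f(t)} = -F'(s): -d/ds[4/(s² + 16)] = -(4)·(-2s)/(s² + 16)² = 8s/(s² + 16)². Then L{5·t·sin(4t)} = 5·8s/(s² + 16)² = 40s/(s² + 16)²

Final answer: 40s/(s² + 16)²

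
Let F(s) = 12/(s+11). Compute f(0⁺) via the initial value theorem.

f(0⁺) = lim_{s→∞} s·12/(s+11) = lim_{s→∞} 12s/(s+11) = 12

Final answer: 12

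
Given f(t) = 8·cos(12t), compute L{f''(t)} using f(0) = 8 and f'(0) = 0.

F(s) = 8s/(s² + 144). L{f''(t)} = s²F(s) - sf(0) - f'(0) = 8s³/(s² + 144) - 8s = (8s³ - 8s(s² + 144))/(s² + 144) = -1152s/(s² + 144)

Final answer: -1152s/(s² + 144)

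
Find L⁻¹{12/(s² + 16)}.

This is the form c·a/(s² + a²) with a = 4, c = 3. L⁻¹ = 3·sin(4t)

Final answer: 3·sin(4t)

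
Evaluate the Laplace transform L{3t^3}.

L{3t^3} = 3 · L{t^3} = 3 · 6/s^4 = 18/s^4

Final answer: 18/s^4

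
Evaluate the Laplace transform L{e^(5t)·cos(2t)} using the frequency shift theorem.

Frequency shift: L{e^(at)f(t)} = F(s-a). L{e^(5t)·cos(2t)} = (s-5)/((s-5)² + 4)

Final answer: (s-5)/((s-5)² + 4)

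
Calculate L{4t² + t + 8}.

L{4t² + t + 8} = 4·2/s³ + 1/s² + 8/s = 8/s³ + 1/s² + 8/s

Final answer: 8/s³ + 1/s² + 8/s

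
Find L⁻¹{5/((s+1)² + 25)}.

Form: b/((s-a)² + b²) → e^(at)sin(bt). With a=-1, b=5

Final answer: e^(-t)·sin(5t)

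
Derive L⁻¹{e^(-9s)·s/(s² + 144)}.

L⁻¹{s/(s² + 144)} = cos(12t). By the time shift theorem, L⁻¹{e^(-as)F(s)} = u(t-a)f(t-a) with a=9, so L⁻¹{e^(-9s)·s/(s² + 144)} = u(t-9)·cos(12(t-9))

Final answer: u(t-9)·cos(12(t-9))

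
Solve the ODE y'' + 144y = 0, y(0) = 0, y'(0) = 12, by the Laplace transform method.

L{y''} + 144L{y} = 0. s²Y - 0 - 12 + 144Y = 0. Y(s² + 144) = 12. Y = (12)/(s² + 144). Inverting: y(t) = sin(12t)

Final answer: y(t) = sin(12t)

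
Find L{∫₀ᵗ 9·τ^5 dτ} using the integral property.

L{∫₀ᵗ f(τ)dτ} = F(s)/s with f(t) = 9t^5. F(s) = 1080/s^6, so L{∫₀ᵗ 9·τ^5 dτ} = (1080/s^6)/s = 1080/s^7. (Check: ∫₀ᵗ 9·τ^5 dτ = 9t^6/6.)

Final answer: 1080/s^7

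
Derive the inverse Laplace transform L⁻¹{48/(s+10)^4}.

L⁻¹{n!/(s-a)^(n+1)} = t^n·e^(at) with n=3, a=-10. So L⁻¹{6/(s+10)^4} = t^3·e^(-10t), and L⁻¹{48/(s+10)^4} = (48/6)·t^3·e^(-10t) = 8·t^3·e^(-10t)

Final answer: 8·t^3·e^(-10t)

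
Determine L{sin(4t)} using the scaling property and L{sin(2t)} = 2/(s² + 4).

Using L{f(at)} = (1/a)F(s/a) with a=2: L{sin(4t)} = (1/2) · 2/((s/2)² + 4) = (1/2) · 2·4/(s² + 16) = 4/(s² + 16)

Final answer: 4/(s² + 16)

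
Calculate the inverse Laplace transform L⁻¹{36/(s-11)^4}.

L⁻¹{n!/(s-a)^(n+1)} = t^n·e^(at) with n=3, a=11. So L⁻¹{6/(s-11)^4} = t^3·e^(11t), and L⁻¹{36/(s-11)^4} = (36/6)·t^3·e^(11t) = 6·t^3·e^(11t)

Final answer: 6·t^3·e^(11t)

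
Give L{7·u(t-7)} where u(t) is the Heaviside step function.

L{u(t-a)} = e^(-as)/s. Here a=7, so L{u(t-7)} = e^(-7s)/s, and L{7·u(t-7)} = 7·e^(-7s)/s

Final answer: 7·e^(-7s)/s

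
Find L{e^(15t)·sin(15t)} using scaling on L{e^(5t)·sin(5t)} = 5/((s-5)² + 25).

Scaling with a=3: L{e^(15t)·sin(15t)} = (1/3) · 5/((s/3-5)² + 25). Simplifying: 15/((s-15)² + 225)

Final answer: 15/((s-15)² + 225)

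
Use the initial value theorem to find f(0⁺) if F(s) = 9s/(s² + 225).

f(0⁺) = lim_{s→∞} s·9s/(s² + 225) = lim_{s→∞} 9s²/(s² + 225) = 9

Final answer: 9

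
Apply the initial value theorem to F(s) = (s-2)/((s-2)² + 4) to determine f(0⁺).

f(0⁺) = lim_{s→∞} sF(s) = lim_{s→∞} s(s-2)/((s-2)² + 4) = 1

Final answer: 1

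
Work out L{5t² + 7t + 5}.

L{5t² + 7t + 5} = 5·2/s³ + 7/s² + 5/s = 10/s³ + 7/s² + 5/s

Final answer: 10/s³ + 7/s² + 5/s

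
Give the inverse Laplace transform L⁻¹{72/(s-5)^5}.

L⁻¹{n!/(s-a)^(n+1)} = t^n·e^(at) with n=4, a=5. So L⁻¹{24/(s-5)^5} = t^4·e^(5t), and L⁻¹{72/(s-5)^5} = (72/24)·t^4·e^(5t) = 3·t^4·e^(5t)

Final answer: 3·t^4·e^(5t)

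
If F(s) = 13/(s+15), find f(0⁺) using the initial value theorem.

f(0⁺) = lim_{s→∞} s·13/(s+15) = lim_{s→∞} 13s/(s+15) = 13

Final answer: 13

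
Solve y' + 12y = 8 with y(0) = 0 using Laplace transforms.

sY + 12Y = 8/s. Y = 8/(s(s+12)). Partial fractions: Y = 2/3/s - 2/3/(s+12)

Final answer: y(t) = 2/3(1 - e^(-12t))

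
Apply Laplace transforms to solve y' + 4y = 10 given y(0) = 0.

sY + 4Y = 10/s. Y = 10/(s(s+4)). Partial fractions: Y = 5/2/s - 5/2/(s+4)

Final answer: y(t) = 5/2(1 - e^(-4t))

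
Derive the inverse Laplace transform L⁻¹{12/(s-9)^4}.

L⁻¹{n!/(s-a)^(n+1)} = t^n·e^(at) with n=3, a=9. So L⁻¹{6/(s-9)^4} = t^3·e^(9t), and L⁻¹{12/(s-9)^4} = (12/6)·t^3·e^(9t) = 2·t^3·e^(9t)

Final answer: 2·t^3·e^(9t)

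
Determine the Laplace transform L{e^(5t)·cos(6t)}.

L{e^(at)·cos(ωt)} = (s-a)/((s-a)² + ω²), so L{e^(5t)·cos(6t)} = (s-5)/((s-5)² + 36)

Final answer: (s-5)/((s-5)² + 36)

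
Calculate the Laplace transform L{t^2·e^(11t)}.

L{t^n·e^(at)} = n!/(s-a)^(n+1), so L{t^2·e^(11t)} = 2/(s-11)^3

Final answer: 2/(s-11)^3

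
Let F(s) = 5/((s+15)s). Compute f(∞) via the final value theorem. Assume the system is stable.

f(∞) = lim_{s→0} sF(s) = lim_{s→0} 5/(s+15) = 1/3

Final answer: 1/3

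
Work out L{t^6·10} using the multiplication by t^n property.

L{10} = 10/s. d^1/ds^1[1/s] = -1/s². d^2/ds^2[1/s] = 2/s^3. d^3/ds^3[1/s] = -6/s^4. d^4/ds^4[1/s] = 24/s^5. d^5/ds^5[1/s] = -120/s^6. d^6/ds^6[1/s] = 720/s^7. So L{t^6} = (-1)^{6}·720/s^7 = 720/s^7. Then L{t^6·10} = 10·720/s^7 = 7200/s^7

Final answer: 7200/s^7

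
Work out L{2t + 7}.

L{2t + 7} = 2·L{t} + 7·L{1} = 2/s² + 7/s

Final answer: 2/s² + 7/s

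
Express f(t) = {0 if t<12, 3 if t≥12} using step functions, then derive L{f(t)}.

f(t) = 3·u(t-12). L{u(t-12)} = e^(-12s)/s, so L{f(t)} = 3·e^(-12s)/s

Final answer: 3·e^(-12s)/s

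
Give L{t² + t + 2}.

L{t² + t + 2} = 2/s³ + 1/s² + 2/s = 2/s³ + 1/s² + 2/s

Final answer: 2/s³ + 1/s² + 2/s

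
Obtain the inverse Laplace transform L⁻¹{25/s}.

L⁻¹{c/s} = c, so L⁻¹{25/s} = 25

Final answer: 25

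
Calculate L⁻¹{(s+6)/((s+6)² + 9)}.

Using frequency shift: L⁻¹{(s-a)/((s-a)² + b²)} = e^(at)cos(bt). Here a=-6, b=3

Final answer: e^(-6t)·cos(3t)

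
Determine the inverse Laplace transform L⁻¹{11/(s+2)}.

L⁻¹{1/(s-a)} = e^(at), so L⁻¹{1/(s+2)} = e^(-2t), and L⁻¹{11/(s+2)} = 11·e^(-2t)

Final answer: 11·e^(-2t)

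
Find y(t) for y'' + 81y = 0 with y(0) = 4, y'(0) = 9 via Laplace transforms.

L{y''} + 81L{y} = 0. s²Y - 4s - 9 + 81Y = 0. Y(s² + 81) = 4s + 9. Y = (4s + 9)/(s² + 81). Inverting: y(t) = 4cos(9t) + sin(9t)

Final answer: y(t) = 4cos(9t) + sin(9t)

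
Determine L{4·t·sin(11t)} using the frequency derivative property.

L{sin(11t)} = 11/(s² + 121). By L{t·f(t)} = -F'(s): -d/ds[11/(s² + 121)] = -(11)·(-2s)/(s² + 121)² = 22s/(s² + 121)². Then L{4·t·sin(11t)} = 4·22s/(s² + 121)² = 88s/(s² + 121)²

Final answer: 88s/(s² + 121)²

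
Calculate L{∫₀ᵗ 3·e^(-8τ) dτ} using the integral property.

L{∫₀ᵗ f(τ)dτ} = F(s)/s with F(s) = 3/(s+8), so L{∫₀ᵗ 3·e^(-8τ) dτ} = 3/(s(s+8))

Final answer: 3/(s(s+8))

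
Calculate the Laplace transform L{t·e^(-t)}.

L{t^n·e^(at)} = n!/(s-a)^(n+1), so L{t·e^(-t)} = 1/(s+1)^2

Final answer: 1/(s+1)^2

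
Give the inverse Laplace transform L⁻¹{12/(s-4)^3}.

L⁻¹{n!/(s-a)^(n+1)} = t^n·e^(at) with n=2, a=4. So L⁻¹{2/(s-4)^3} = t^2·e^(4t), and L⁻¹{12/(s-4)^3} = (12/2)·t^2·e^(4t) = 6·t^2·e^(4t)

Final answer: 6·t^2·e^(4t)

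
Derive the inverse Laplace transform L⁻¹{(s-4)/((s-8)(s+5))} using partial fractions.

Using partial fractions, f(t) = (4e^(8t) + 9e^(-5t))/13

Final answer: (4e^(8t) + 9e^(-5t))/13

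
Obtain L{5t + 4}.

L{5t + 4} = 5·L{t} + 4·L{1} = 5/s² + 4/s

Final answer: 5/s² + 4/s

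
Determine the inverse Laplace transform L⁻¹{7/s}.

L⁻¹{c/s} = c, so L⁻¹{7/s} = 7

Final answer: 7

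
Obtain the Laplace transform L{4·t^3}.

L{t^n} = n!/s^(n+1), so L{t^3} = 6/s^4. Then L{4·t^3} = 4·6/s^4 = 24/s^4

Final answer: 24/s^4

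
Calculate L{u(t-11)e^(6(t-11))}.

u(t-a)f(t-a) with f(t)=e^(6t). L{e^(6t)} = 1/(s-6). By time shift: e^(-11s)/(s-6)

Final answer: e^(-11s)/(s-6)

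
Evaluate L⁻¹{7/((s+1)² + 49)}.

Form: b/((s-a)² + b²) → e^(at)sin(bt). With a=-1, b=7

Final answer: e^(-t)·sin(7t)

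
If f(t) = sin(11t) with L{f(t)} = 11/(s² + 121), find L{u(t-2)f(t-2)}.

Time shift theorem: L{u(t-a)f(t-a)} = e^(-as)F(s). Here a=2, F(s) = 11/(s² + 121), so L{u(t-2)f(t-2)} = e^(-2s)·11/(s² + 121)

Final answer: e^(-2s)·11/(s² + 121)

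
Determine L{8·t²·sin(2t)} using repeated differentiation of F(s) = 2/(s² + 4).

F(s) = 2/(s² + 4). F'(s) = -4s/(s² + 4)². F''(s) = -4(4 - 3s²)/(s² + 4)³ = (12s² - 16)/(s² + 4)³. So L{t²·sin(2t)} = (-1)² F''(s) = (12s² - 16)/(s² + 4)³. Then L{8·t²·sin(2t)} = 8·(12s² - 16)/(s² + 4)³ = (96s² - 128)/(s² + 4)³

Final answer: (96s² - 128)/(s² + 4)³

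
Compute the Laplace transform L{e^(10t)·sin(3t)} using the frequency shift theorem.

Frequency shift: L{e^(at)f(t)} = F(s-a). L{e^(10t)·sin(3t)} = 3/((s-10)² + 9)

Final answer: 3/((s-10)² + 9)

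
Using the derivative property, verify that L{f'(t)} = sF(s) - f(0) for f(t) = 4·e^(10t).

f'(t) = 40e^(10t). Direct: L{f'(t)} = 40/(s-10). Property: s·4/(s-10) - 4 = (4s - 4(s-10))/(s-10) = 40/(s-10). ✓

Final answer: 40/(s-10)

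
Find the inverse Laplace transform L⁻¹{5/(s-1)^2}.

L⁻¹{n!/(s-a)^(n+1)} = t^n·e^(at) with n=1, a=1. So L⁻¹{1/(s-1)^2} = t·e^t, and L⁻¹{5/(s-1)^2} = (5/1)·t·e^t = 5·t·e^t

Final answer: 5·t·e^t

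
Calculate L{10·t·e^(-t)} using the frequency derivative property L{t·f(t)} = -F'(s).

L{e^(-t)} = 1/(s+1). By frequency derivative: L{t·e^(-t)} = -d/ds[1/(s+1)] = -(-1)/(s+1)² = 1/(s+1)². Then L{10·t·e^(-t)} = 10·1/(s+1)² = 10/(s+1)²

Final answer: 10/(s+1)²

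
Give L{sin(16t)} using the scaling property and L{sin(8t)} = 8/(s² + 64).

Using L{f(at)} = (1/a)F(s/a) with a=2: L{sin(16t)} = (1/2) · 8/((s/2)² + 64) = (1/2) · 8·4/(s² + 256) = 16/(s² + 256)

Final answer: 16/(s² + 256)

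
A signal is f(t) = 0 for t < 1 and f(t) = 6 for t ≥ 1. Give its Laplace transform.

f(t) = 6·u(t-1). L{u(t-1)} = e^(-s)/s, so L{f(t)} = 6·e^(-s)/s

Final answer: 6·e^(-s)/s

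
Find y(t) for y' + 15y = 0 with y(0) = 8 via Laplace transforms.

L{y'} + 15L{y} = 0. sY - 8 + 15Y = 0. Y(s+15) = 8. Y = 8/(s+15)

Final answer: y(t) = 8e^(-15t)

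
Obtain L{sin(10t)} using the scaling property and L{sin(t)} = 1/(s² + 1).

Using L{f(at)} = (1/a)F(s/a) with a=10: L{sin(10t)} = (1/10) · 1/((s/10)² + 1) = (1/10) · 1·100/(s² + 100) = 10/(s² + 100)

Final answer: 10/(s² + 100)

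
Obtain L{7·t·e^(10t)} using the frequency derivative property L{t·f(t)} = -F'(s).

L{e^(10t)} = 1/(s-10). By frequency derivative: L{t·e^(10t)} = -d/ds[1/(s-10)] = -(-1)/(s-10)² = 1/(s-10)². Then L{7·t·e^(10t)} = 7·1/(s-10)² = 7/(s-10)²

Final answer: 7/(s-10)²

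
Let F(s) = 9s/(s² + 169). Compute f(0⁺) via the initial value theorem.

f(0⁺) = lim_{s→∞} s·9s/(s² + 169) = lim_{s→∞} 9s²/(s² + 169) = 9

Final answer: 9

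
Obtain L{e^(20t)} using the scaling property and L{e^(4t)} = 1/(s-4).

Using L{f(at)} = (1/a)F(s/a) with a=5 and f(t) = e^(4t): L{e^(20t)} = (1/5) · 1/((s/5)-4) = (1/5) · 5/(s-20) = 1/(s-20)

Final answer: 1/(s-20)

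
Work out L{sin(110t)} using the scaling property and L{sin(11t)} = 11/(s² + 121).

Using L{f(at)} = (1/a)F(s/a) with a=10: L{sin(110t)} = (1/10) · 11/((s/10)² + 121) = (1/10) · 11·100/(s² + 12100) = 110/(s² + 12100)

Final answer: 110/(s² + 12100)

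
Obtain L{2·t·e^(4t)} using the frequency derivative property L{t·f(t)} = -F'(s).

L{e^(4t)} = 1/(s-4). By frequency derivative: L{t·e^(4t)} = -d/ds[1/(s-4)] = -(-1)/(s-4)² = 1/(s-4)². Then L{2·t·e^(4t)} = 2·1/(s-4)² = 2/(s-4)²

Final answer: 2/(s-4)²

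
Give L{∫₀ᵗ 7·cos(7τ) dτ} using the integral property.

L{∫₀ᵗ f(τ)dτ} = F(s)/s with F(s) = 7s/(s² + 49), so the result is (7s/(s² + 49))/s = 7/(s² + 49)

Final answer: 7/(s² + 49)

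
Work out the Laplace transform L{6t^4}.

L{6t^4} = 6 · L{t^4} = 6 · 24/s^5 = 144/s^5

Final answer: 144/s^5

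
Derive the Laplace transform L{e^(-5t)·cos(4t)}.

L{e^(at)·cos(ωt)} = (s-a)/((s-a)² + ω²), so L{e^(-5t)·cos(4t)} = (s+5)/((s+5)² + 16)

Final answer: (s+5)/((s+5)² + 16)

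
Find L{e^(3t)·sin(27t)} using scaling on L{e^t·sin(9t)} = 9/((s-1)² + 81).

Scaling with a=3: L{e^(3t)·sin(27t)} = (1/3) · 9/((s/3-1)² + 81). Simplifying: 27/((s-3)² + 729)

Final answer: 27/((s-3)² + 729)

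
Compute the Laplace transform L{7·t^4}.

L{t^n} = n!/s^(n+1), so L{t^4} = 24/s^5. Then L{7·t^4} = 7·24/s^5 = 168/s^5

Final answer: 168/s^5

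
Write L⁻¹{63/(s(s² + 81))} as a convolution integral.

63/(s(s² + 81)) = (1/s)·(63/(s² + 81)) = L{1}·L{7·sin(9t)}. So f(t) = 1*(7·sin(9t)) = ∫₀ᵗ 7·sin(9τ) dτ

Final answer: ∫₀ᵗ 7·sin(9τ) dτ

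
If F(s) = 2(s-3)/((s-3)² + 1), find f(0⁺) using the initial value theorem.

f(0⁺) = lim_{s→∞} sF(s) = lim_{s→∞} 2s(s-3)/((s-3)² + 1) = 2

Final answer: 2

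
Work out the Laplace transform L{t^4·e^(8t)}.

L{t^n·e^(at)} = n!/(s-a)^(n+1), so L{t^4·e^(8t)} = 24/(s-8)^5

Final answer: 24/(s-8)^5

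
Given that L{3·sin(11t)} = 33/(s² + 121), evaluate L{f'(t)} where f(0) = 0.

L{f'(t)} = s·F(s) - f(0) = s·33/(s² + 121) - 0 = 33s/(s² + 121)

Final answer: 33s/(s² + 121)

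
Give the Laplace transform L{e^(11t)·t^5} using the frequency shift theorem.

L{e^(at)·t^n} = n!/(s-a)^(n+1), so L{e^(11t)·t^5} = 120/(s-11)^6

Final answer: 120/(s-11)^6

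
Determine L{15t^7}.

L{t^n} = n!/s^(n+1). So L{15t^7} = 15·7!/s^8 = 75600/s^8

Final answer: 75600/s^8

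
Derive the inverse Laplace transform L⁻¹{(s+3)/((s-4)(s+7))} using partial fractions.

Using partial fractions, f(t) = (7e^(4t) + 4e^(-7t))/11

Final answer: (7e^(4t) + 4e^(-7t))/11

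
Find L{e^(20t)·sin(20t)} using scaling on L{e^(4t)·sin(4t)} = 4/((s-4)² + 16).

Scaling with a=5: L{e^(20t)·sin(20t)} = (1/5) · 4/((s/5-4)² + 16). Simplifying: 20/((s-20)² + 400)

Final answer: 20/((s-20)² + 400)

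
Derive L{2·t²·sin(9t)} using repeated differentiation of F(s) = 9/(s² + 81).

F(s) = 9/(s² + 81). F'(s) = -18s/(s² + 81)². F''(s) = -18(81 - 3s²)/(s² + 81)³ = (54s² - 1458)/(s² + 81)³. So L{t²·sin(9t)} = (-1)² F''(s) = (54s² - 1458)/(s² + 81)³. Then L{2·t²·sin(9t)} = 2·(54s² - 1458)/(s² + 81)³ = (108s² - 2916)/(s² + 81)³

Final answer: (108s² - 2916)/(s² + 81)³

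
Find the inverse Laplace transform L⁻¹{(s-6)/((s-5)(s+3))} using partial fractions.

Using partial fractions, f(t) = (-e^(5t) + 9e^(-3t))/8

Final answer: (-e^(5t) + 9e^(-3t))/8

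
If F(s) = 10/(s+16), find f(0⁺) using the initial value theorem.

f(0⁺) = lim_{s→∞} s·10/(s+16) = lim_{s→∞} 10s/(s+16) = 10

Final answer: 10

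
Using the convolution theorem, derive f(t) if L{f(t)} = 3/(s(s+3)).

3/(s(s+3)) = (3/s)·(1/(s+3)) = L{3}·L{e^(-3t)}. By convolution, f(t) = 3*e^(-3t) = ∫₀ᵗ 3·e^(-3τ) dτ = 3·(1 - e^(-3t))/3

Final answer: 3·(1 - e^(-3t))/3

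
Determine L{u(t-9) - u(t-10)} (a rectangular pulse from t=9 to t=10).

L{u(t-a)} = e^(-as)/s. L{u(t-9) - u(t-10)} = (e^(-9s) - e^(-10s))/s

Final answer: (e^(-9s) - e^(-10s))/s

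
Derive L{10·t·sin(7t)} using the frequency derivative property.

L{sin(7t)} = 7/(s² + 49). By L{t·f(t)} = -F'(s): -d/ds[7/(s² + 49)] = -(7)·(-2s)/(s² + 49)² = 14s/(s² + 49)². Then L{10·t·sin(7t)} = 10·14s/(s² + 49)² = 140s/(s² + 49)²

Final answer: 140s/(s² + 49)²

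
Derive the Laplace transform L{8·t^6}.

L{t^n} = n!/s^(n+1), so L{t^6} = 720/s^7. Then L{8·t^6} = 8·720/s^7 = 5760/s^7

Final answer: 5760/s^7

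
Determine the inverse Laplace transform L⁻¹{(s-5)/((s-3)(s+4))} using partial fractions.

Using partial fractions, f(t) = (-2e^(3t) + 9e^(-4t))/7

Final answer: (-2e^(3t) + 9e^(-4t))/7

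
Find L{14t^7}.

L{t^n} = n!/s^(n+1). So L{14t^7} = 14·7!/s^8 = 70560/s^8

Final answer: 70560/s^8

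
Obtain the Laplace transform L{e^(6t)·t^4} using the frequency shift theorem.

L{e^(at)·t^n} = n!/(s-a)^(n+1), so L{e^(6t)·t^4} = 24/(s-6)^5

Final answer: 24/(s-6)^5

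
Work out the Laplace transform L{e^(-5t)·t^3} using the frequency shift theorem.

L{e^(at)·t^n} = n!/(s-a)^(n+1), so L{e^(-5t)·t^3} = 6/(s+5)^4

Final answer: 6/(s+5)^4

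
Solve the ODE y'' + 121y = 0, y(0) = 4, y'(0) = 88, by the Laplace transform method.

L{y''} + 121L{y} = 0. s²Y - 4s - 88 + 121Y = 0. Y(s² + 121) = 4s + 88. Y = (4s + 88)/(s² + 121). Inverting: y(t) = 4cos(11t) + 8sin(11t)

Final answer: y(t) = 4cos(11t) + 8sin(11t)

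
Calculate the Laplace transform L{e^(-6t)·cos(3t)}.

L{e^(at)·cos(ωt)} = (s-a)/((s-a)² + ω²), so L{e^(-6t)·cos(3t)} = (s+6)/((s+6)² + 9)

Final answer: (s+6)/((s+6)² + 9)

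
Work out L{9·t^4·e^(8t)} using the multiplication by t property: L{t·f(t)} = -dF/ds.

Using L{t^n·e^(at)} = n!/(s-a)^(n+1), L{t^4·e^(8t)} = 24/(s-8)^5, so L{9·t^4·e^(8t)} = 9·24/(s-8)^5 = 216/(s-8)^5

Final answer: 216/(s-8)^5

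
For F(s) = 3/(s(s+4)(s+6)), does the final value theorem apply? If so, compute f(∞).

Poles of sF(s) = 3/((s+4)(s+6)) are at s = -4 and s = -6, both in the left half-plane. Theorem applies. f(∞) = lim_{s→0} sF(s) = 3/(4·6) = 1/8

Final answer: 1/8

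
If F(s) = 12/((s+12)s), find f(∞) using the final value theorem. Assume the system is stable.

f(∞) = lim_{s→0} sF(s) = lim_{s→0} 12/(s+12) = 1

Final answer: 1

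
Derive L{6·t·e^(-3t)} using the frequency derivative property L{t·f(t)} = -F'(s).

L{e^(-3t)} = 1/(s+3). By frequency derivative: L{t·e^(-3t)} = -d/ds[1/(s+3)] = -(-1)/(s+3)² = 1/(s+3)². Then L{6·t·e^(-3t)} = 6·1/(s+3)² = 6/(s+3)²

Final answer: 6/(s+3)²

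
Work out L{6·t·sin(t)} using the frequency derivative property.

L{sin(t)} = 1/(s² + 1). By L{t·f(t)} = -F'(s): -d/ds[1/(s² + 1)] = -(1)·(-2s)/(s² + 1)² = 2s/(s² + 1)². Then L{6·t·sin(t)} = 6·2s/(s² + 1)² = 12s/(s² + 1)²

Final answer: 12s/(s² + 1)²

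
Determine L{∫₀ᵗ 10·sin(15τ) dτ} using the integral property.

L{∫₀ᵗ f(τ)dτ} = F(s)/s with F(s) = 150/(s² + 225), so the result is (150/(s² + 225))/s = 150/(s(s² + 225))

Final answer: 150/(s(s² + 225))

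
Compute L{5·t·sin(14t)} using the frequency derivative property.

L{sin(14t)} = 14/(s² + 196). By L{t·f(t)} = -F'(s): -d/ds[14/(s² + 196)] = -(14)·(-2s)/(s² + 196)² = 28s/(s² + 196)². Then L{5·t·sin(14t)} = 5·28s/(s² + 196)² = 140s/(s² + 196)²

Final answer: 140s/(s² + 196)²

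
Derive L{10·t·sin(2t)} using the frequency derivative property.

L{sin(2t)} = 2/(s² + 4). By L{t·f(t)} = -F'(s): -d/ds[2/(s² + 4)] = -(2)·(-2s)/(s² + 4)² = 4s/(s² + 4)². Then L{10·t·sin(2t)} = 10·4s/(s² + 4)² = 40s/(s² + 4)²

Final answer: 40s/(s² + 4)²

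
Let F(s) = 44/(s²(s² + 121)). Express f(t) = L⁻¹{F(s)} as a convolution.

44/(s²(s² + 121)) = (1/s²)·(44/(s² + 121)) = L{t}·L{4·sin(11t)}. So f(t) = t*(4·sin(11t)) = ∫₀ᵗ 4τ·sin(11(t-τ)) dτ

Final answer: ∫₀ᵗ 4τ·sin(11(t-τ)) dτ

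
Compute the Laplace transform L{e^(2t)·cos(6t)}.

L{e^(at)·cos(ωt)} = (s-a)/((s-a)² + ω²), so L{e^(2t)·cos(6t)} = (s-2)/((s-2)² + 36)

Final answer: (s-2)/((s-2)² + 36)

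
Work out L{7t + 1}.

L{7t + 1} = 7·L{t} + L{1} = 7/s² + 1/s

Final answer: 7/s² + 1/s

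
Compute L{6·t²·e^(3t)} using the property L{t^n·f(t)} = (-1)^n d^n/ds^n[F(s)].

L{e^(3t)} = 1/(s-3). d/ds[1/(s-3)] = -1/(s-3)². d²/ds²[1/(s-3)] = 2/(s-3)³. So L{t²·e^(3t)} = (-1)² · 2/(s-3)³ = 2/(s-3)³. Then L{6·t²·e^(3t)} = 6·2/(s-3)³ = 12/(s-3)³

Final answer: 12/(s-3)³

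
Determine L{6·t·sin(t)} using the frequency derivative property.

L{sin(t)} = 1/(s² + 1). By L{t·f(t)} = -F'(s): -d/ds[1/(s² + 1)] = -(1)·(-2s)/(s² + 1)² = 2s/(s² + 1)². Then L{6·t·sin(t)} = 6·2s/(s² + 1)² = 12s/(s² + 1)²

Final answer: 12s/(s² + 1)²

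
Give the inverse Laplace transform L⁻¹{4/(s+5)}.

L⁻¹{1/(s-a)} = e^(at), so L⁻¹{1/(s+5)} = e^(-5t), and L⁻¹{4/(s+5)} = 4·e^(-5t)

Final answer: 4·e^(-5t)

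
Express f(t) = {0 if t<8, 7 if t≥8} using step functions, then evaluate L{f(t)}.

f(t) = 7·u(t-8). L{u(t-8)} = e^(-8s)/s, so L{f(t)} = 7·e^(-8s)/s

Final answer: 7·e^(-8s)/s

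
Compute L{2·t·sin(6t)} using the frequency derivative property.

L{sin(6t)} = 6/(s² + 36). By L{t·f(t)} = -F'(s): -d/ds[6/(s² + 36)] = -(6)·(-2s)/(s² + 36)² = 12s/(s² + 36)². Then L{2·t·sin(6t)} = 2·12s/(s² + 36)² = 24s/(s² + 36)²

Final answer: 24s/(s² + 36)²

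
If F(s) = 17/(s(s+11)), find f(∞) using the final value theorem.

f(∞) = lim_{s→0} s·17/(s(s+11)) = lim_{s→0} 17/(s+11) = 17/11 = 17/11

Final answer: 17/11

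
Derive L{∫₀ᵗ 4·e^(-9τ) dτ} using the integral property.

L{∫₀ᵗ f(τ)dτ} = F(s)/s with F(s) = 4/(s+9), so L{∫₀ᵗ 4·e^(-9τ) dτ} = 4/(s(s+9))

Final answer: 4/(s(s+9))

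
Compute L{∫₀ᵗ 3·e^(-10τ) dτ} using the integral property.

L{∫₀ᵗ f(τ)dτ} = F(s)/s with F(s) = 3/(s+10), so L{∫₀ᵗ 3·e^(-10τ) dτ} = 3/(s(s+10))

Final answer: 3/(s(s+10))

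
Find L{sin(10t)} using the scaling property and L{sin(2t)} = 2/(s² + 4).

Using L{f(at)} = (1/a)F(s/a) with a=5: L{sin(10t)} = (1/5) · 2/((s/5)² + 4) = (1/5) · 2·25/(s² + 100) = 10/(s² + 100)

Final answer: 10/(s² + 100)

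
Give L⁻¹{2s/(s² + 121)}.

This is the form c·s/(s² + a²) with a = 11, c = 2. L⁻¹ = 2·cos(11t)

Final answer: 2·cos(11t)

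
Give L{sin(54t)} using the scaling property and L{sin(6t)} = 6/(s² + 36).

Using L{f(at)} = (1/a)F(s/a) with a=9: L{sin(54t)} = (1/9) · 6/((s/9)² + 36) = (1/9) · 6·81/(s² + 2916) = 54/(s² + 2916)

Final answer: 54/(s² + 2916)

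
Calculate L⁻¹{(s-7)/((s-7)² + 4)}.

Using frequency shift: L⁻¹{(s-a)/((s-a)² + b²)} = e^(at)cos(bt). Here a=7, b=2

Final answer: e^(7t)·cos(2t)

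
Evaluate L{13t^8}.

L{t^n} = n!/s^(n+1). So L{13t^8} = 13·8!/s^9 = 524160/s^9

Final answer: 524160/s^9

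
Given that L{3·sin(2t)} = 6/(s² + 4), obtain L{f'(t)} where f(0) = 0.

L{f'(t)} = s·F(s) - f(0) = s·6/(s² + 4) - 0 = 6s/(s² + 4)

Final answer: 6s/(s² + 4)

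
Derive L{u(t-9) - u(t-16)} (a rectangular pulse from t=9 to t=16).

L{u(t-a)} = e^(-as)/s. L{u(t-9) - u(t-16)} = (e^(-9s) - e^(-16s))/s

Final answer: (e^(-9s) - e^(-16s))/s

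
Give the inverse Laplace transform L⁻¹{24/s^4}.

L⁻¹{n!/s^(n+1)} = t^n with n=3. So L⁻¹{6/s^4} = t^3, and L⁻¹{24/s^4} = (24/6)·t^3 = 4·t^3

Final answer: 4·t^3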